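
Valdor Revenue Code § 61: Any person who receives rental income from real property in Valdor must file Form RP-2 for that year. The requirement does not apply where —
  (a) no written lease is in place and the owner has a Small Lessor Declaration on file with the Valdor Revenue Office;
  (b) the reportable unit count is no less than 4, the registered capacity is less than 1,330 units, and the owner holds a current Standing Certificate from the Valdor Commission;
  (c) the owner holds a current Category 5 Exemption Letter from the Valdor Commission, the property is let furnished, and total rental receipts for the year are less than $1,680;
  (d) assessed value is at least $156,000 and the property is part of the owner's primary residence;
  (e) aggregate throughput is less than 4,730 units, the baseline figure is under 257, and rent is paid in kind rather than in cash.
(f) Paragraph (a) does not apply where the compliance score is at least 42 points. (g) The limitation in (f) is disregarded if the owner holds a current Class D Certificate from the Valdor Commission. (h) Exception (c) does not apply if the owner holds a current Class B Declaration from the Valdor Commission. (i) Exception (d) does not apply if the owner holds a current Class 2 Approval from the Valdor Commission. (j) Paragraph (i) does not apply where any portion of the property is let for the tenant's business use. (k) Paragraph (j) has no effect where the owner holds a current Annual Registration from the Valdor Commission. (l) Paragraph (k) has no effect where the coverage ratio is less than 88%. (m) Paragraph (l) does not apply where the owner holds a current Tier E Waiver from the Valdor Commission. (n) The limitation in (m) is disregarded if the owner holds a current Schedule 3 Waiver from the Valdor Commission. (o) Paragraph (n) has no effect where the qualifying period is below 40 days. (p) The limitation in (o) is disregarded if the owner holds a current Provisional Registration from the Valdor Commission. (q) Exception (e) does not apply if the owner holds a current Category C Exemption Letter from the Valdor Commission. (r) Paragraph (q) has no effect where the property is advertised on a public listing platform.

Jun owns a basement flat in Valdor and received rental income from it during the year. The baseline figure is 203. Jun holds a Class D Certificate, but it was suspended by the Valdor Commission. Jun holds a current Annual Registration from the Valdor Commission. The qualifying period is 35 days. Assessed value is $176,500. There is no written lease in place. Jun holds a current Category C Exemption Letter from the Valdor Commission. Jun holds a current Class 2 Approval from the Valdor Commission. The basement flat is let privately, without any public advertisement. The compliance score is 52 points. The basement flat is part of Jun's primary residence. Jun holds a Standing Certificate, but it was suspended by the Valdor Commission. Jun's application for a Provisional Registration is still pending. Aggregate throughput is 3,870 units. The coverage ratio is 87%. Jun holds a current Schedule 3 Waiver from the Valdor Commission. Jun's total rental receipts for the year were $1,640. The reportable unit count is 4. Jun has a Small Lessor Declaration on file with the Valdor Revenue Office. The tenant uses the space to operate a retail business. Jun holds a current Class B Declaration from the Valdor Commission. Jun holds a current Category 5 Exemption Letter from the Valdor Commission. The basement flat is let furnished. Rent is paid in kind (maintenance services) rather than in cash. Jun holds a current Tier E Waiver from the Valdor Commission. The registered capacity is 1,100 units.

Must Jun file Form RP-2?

All of (a)'s requirements are met (there is no written lease; a Small Lessor Declaration is on file). Turning to paragraphs (f)–(g): (f) operates against (a): the compliance score is 52 points, meeting the 42 points threshold. (g), which would lift (f), is not triggered — the Class D Certificate is not current. Exception (a) does not apply.
Exception (b) does not apply: the Standing Certificate is not current.
Exception (c): a current Category 5 Exemption Letter is held; the property is let furnished; total rental receipts for the year are $1,640, less than the $1,680 limit — every condition holds. Turning to paragraph (h): (h) is engaged — a current Class B Declaration is held. (c) is therefore removed.
Exception (d): assessed value is $176,500, meeting the $156,000 threshold; the basement flat is part of the primary residence — every condition holds. But: (i) operates against (d): a current Class 2 Approval is held. (j) is triggered (the space is let for business use), but is overridden by (k): (k) operates against (j): a current Annual Registration is held. (l) would limit (k) — the coverage ratio is 87%, less than the 88% limit — but (m) sets (l) aside: (m) operates against (l): a current Tier E Waiver is held. (n) would limit (m) — a current Schedule 3 Waiver is held — but (o) sets (n) aside: (o) operates against (n): the qualifying period is 35 days, below the 40 days limit. (p), which would lift (o), is not engaged — the Provisional Registration is not current. Exception (d) does not apply.
All of (e)'s requirements are met (aggregate throughput is 3,870 units, less than the 4,730 units limit; the baseline figure is 203, under the 257 limit; rent is paid in kind). But: (q) applies — a current Category C Exemption Letter is held. (r) is not triggered (the property is let privately without advertisement), so (q) stands. Exception (e) does not apply.
No exception applies. The general rule governs.

Yes — Jun must file Form RP-2.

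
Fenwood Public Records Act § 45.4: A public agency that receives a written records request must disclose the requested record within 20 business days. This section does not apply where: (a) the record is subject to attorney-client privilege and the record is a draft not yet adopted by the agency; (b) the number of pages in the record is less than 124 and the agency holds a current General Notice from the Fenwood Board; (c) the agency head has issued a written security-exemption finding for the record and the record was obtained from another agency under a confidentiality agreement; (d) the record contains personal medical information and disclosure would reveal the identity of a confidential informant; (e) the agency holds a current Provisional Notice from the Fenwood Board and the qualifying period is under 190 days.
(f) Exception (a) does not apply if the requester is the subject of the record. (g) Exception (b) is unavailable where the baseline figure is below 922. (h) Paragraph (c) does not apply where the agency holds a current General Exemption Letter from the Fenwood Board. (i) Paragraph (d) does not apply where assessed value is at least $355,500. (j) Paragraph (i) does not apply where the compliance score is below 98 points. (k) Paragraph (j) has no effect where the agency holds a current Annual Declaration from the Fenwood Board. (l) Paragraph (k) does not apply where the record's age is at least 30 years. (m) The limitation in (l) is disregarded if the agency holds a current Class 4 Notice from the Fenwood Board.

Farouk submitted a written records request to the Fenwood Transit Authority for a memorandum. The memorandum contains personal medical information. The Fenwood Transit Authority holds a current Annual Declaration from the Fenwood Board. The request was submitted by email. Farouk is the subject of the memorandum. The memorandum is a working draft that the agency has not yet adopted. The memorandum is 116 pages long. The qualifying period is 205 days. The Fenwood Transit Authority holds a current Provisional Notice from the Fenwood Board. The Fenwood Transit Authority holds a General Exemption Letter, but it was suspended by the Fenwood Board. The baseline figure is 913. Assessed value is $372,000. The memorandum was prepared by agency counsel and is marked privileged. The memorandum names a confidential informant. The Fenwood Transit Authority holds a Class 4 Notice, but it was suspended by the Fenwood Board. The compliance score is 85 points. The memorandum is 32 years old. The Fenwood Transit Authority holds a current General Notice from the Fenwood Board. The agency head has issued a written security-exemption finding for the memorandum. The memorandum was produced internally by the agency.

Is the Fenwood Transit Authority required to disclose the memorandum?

All of (a)'s requirements are met (the memorandum is privileged; the memorandum is an unadopted draft). However, paragraph (f) must be considered: (f) operates against (a): Farouk is the subject of the memorandum. So (a) is unavailable.
Exception (b)'s conditions are all satisfied: the number of pages in the record is 116, less than the 124 limit; a current General Notice is held. But applying paragraph (g): (g) operates against (b): the baseline figure is 913, below the 922 limit. Exception (b) does not apply.
Exception (c) does not apply: the memorandum was produced internally.
Exception (d)'s conditions are all satisfied: the memorandum contains personal medical information; the memorandum names a confidential informant. Under paragraphs (i)–(m): (i) is triggered (assessed value is $372,000, meeting the $355,500 threshold), but is set aside by (j): (j) operates against (i): the compliance score is 85 points, below the 98 points limit. (k) would limit (j) — a current Annual Declaration is held — but (l) sets (k) aside: (l) operates against (k): the record's age is 32 years, meeting the 30 years threshold. (m) is not engaged (no current Class 4 Notice is held), so (l) stands. So (d) applies.
Exception (e) does not apply: the qualifying period is 205 days, not under 190 days.

No — exception (d) applies; the Fenwood Transit Authority is not required to disclose the memorandum.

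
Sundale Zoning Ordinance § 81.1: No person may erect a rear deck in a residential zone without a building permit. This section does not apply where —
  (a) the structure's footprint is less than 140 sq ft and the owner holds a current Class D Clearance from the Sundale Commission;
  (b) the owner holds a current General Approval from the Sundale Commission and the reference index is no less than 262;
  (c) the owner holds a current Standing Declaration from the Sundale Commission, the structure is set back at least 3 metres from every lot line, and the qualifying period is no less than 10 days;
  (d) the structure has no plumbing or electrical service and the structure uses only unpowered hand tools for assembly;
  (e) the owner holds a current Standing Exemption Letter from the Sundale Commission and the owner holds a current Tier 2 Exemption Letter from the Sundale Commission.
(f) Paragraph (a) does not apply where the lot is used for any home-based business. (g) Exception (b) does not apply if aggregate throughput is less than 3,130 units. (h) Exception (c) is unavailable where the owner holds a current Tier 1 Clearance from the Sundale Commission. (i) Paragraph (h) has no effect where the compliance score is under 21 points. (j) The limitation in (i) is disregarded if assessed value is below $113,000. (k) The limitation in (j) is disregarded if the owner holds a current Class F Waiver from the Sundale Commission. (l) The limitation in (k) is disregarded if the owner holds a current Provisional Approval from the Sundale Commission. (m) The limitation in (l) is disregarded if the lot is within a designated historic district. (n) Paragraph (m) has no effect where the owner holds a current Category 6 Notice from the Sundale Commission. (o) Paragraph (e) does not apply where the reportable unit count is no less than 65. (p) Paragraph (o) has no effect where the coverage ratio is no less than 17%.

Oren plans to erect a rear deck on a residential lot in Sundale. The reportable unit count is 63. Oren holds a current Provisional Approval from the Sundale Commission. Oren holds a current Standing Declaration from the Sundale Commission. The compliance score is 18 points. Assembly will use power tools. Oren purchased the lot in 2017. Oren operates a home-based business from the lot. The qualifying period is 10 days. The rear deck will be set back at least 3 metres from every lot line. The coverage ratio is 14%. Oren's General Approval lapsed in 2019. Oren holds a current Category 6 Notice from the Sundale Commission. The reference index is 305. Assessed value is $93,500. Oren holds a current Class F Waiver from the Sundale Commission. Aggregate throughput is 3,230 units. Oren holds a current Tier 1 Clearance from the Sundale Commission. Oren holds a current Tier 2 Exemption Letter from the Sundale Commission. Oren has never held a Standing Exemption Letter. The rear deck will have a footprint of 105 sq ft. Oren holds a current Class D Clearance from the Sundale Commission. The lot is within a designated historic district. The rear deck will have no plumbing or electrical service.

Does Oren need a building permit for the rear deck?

Yes — Oren must obtain a building permit.

Exception (a) is satisfied on its face — the structure's footprint is 105 sq ft, less than the 140 sq ft limit; a current Class D Clearance is held. But: (f) operates against (a): a home-based business operates on the lot. So (a) is unavailable.
Exception (b) fails — the General Approval is not current.
Exception (c): a current Standing Declaration is held; the setback is at least 3 m on every side; the qualifying period is 10 days, meeting the 10 days threshold — every condition holds. But applying paragraphs (h)–(n): (h) operates against (c): a current Tier 1 Clearance is held. (i) would limit (h) — the compliance score is 18 points, under the 21 points limit — but (j) sets (i) aside: (j) applies — assessed value is $93,500, below the $113,000 limit. (k) is engaged (a current Class F Waiver is held), but yields to (l): (l) operates — a current Provisional Approval is held. (m) is engaged (the lot is in a historic district), but is overridden by (n): (n) operates against (m): a current Category 6 Notice is held. So (c) is unavailable.
Exception (d) fails — assembly uses power tools.
Exception (e) requires that the owner holds a current Standing Exemption Letter from the Sundale Commission; but no current Standing Exemption Letter is held, so (e) is unavailable.
No exception displaces § 81.1.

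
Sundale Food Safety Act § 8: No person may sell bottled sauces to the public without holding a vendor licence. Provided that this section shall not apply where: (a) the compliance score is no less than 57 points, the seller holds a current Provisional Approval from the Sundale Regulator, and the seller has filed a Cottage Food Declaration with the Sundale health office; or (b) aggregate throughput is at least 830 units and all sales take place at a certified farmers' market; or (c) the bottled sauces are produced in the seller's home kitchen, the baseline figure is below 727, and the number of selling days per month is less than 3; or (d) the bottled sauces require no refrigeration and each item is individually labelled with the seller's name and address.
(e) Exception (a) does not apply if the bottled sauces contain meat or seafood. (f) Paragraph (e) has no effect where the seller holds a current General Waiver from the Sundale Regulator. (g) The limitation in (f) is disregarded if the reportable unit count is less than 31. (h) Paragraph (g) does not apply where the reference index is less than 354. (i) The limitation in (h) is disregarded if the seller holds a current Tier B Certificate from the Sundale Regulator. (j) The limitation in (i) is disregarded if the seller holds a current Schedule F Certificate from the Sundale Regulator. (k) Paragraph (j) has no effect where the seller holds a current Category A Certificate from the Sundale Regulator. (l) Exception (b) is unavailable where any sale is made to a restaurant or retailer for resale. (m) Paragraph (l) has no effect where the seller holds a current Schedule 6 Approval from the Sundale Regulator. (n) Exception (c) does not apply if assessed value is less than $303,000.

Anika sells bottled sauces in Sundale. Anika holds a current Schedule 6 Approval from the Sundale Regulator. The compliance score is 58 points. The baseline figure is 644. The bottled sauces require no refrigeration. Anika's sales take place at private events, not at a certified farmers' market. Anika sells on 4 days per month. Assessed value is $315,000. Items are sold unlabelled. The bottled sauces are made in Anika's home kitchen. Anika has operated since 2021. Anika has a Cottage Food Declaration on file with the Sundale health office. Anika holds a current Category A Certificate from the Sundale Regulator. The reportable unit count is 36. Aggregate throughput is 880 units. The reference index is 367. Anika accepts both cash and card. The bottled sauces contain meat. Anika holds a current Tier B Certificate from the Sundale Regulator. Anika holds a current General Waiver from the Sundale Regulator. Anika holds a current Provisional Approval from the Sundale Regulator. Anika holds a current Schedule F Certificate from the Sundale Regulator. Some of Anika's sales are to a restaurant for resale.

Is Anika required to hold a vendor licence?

Exception (a)'s conditions are all satisfied: the compliance score is 58 points, meeting the 57 points threshold; a current Provisional Approval is held; a Cottage Food Declaration is on file. Under paragraphs (e)–(k): (e) is triggered (the bottled sauces contain meat), but is overridden by (f): (f) applies — a current General Waiver is held. (g) is not triggered (the reportable unit count is 36, not less than 31), so (f) stands. (a) remains available.
Exception (b) does not apply: sales are at private events, not a certified farmers' market.
Exception (c) requires that the number of selling days per month is less than 3; but the number of selling days per month is 4, not less than 3, so (c) is unavailable.
Exception (d) requires that each item is individually labelled with the seller's name and address; but items are sold unlabelled, so (d) is unavailable.

No — exception (a) applies; Anika is not required to hold a vendor licence.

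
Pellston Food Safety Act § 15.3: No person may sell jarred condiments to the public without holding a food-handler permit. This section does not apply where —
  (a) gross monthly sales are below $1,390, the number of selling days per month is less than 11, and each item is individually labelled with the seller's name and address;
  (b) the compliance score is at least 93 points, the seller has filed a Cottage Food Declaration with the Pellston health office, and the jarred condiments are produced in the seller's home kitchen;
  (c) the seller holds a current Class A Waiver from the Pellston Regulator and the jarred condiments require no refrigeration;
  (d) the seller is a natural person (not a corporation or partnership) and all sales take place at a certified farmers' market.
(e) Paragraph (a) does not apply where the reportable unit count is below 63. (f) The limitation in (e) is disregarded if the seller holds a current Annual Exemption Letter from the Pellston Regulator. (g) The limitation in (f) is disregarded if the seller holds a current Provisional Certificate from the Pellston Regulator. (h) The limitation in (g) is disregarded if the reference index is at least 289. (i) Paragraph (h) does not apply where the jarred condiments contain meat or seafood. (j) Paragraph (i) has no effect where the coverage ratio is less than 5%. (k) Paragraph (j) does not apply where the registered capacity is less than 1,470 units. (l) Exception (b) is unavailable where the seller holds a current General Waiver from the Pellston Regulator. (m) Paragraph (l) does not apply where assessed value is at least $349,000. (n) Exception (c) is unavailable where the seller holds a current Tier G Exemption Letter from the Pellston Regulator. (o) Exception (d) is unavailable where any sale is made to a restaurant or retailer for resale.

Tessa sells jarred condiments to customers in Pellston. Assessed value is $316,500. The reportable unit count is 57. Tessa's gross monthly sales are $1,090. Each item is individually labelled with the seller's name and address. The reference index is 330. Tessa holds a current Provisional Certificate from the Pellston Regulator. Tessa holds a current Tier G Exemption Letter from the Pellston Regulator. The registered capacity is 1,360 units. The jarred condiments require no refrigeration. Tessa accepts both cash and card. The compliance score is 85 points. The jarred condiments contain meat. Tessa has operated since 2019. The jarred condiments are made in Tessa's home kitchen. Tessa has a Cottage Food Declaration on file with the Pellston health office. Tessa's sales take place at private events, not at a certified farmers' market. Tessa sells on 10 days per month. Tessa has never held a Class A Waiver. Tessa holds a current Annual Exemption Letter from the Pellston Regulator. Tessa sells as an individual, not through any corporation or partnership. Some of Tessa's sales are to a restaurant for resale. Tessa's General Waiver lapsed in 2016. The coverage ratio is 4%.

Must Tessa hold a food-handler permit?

Yes — Tessa must hold a food-handler permit.

Exception (a)'s conditions are all satisfied: gross monthly sales are $1,090, below the $1,390 limit; the number of selling days per month is 10, less than the 11 limit; items are individually labelled. However, paragraphs (e)–(k) must be considered: (e) is triggered — the reportable unit count is 57, below the 63 limit. (f) would limit (e) — a current Annual Exemption Letter is held — but (g) sets (f) aside: (g) operates — a current Provisional Certificate is held. (h) would limit (g) — the reference index is 330, meeting the 289 threshold — but (i) sets (h) aside: (i) operates against (h): the jarred condiments contain meat. (j) would limit (i) — the coverage ratio is 4%, less than the 5% limit — but (k) sets (j) aside: (k) applies — the registered capacity is 1,360 units, less than the 1,470 units limit. (a) is therefore removed.
Exception (b) does not apply: the compliance score is 85 points, short of 93 points.
Exception (c) does not apply: no current Class A Waiver is held.
Exception (d) fails — sales are at private events, not a certified farmers' market.
No exception applies. The general rule governs.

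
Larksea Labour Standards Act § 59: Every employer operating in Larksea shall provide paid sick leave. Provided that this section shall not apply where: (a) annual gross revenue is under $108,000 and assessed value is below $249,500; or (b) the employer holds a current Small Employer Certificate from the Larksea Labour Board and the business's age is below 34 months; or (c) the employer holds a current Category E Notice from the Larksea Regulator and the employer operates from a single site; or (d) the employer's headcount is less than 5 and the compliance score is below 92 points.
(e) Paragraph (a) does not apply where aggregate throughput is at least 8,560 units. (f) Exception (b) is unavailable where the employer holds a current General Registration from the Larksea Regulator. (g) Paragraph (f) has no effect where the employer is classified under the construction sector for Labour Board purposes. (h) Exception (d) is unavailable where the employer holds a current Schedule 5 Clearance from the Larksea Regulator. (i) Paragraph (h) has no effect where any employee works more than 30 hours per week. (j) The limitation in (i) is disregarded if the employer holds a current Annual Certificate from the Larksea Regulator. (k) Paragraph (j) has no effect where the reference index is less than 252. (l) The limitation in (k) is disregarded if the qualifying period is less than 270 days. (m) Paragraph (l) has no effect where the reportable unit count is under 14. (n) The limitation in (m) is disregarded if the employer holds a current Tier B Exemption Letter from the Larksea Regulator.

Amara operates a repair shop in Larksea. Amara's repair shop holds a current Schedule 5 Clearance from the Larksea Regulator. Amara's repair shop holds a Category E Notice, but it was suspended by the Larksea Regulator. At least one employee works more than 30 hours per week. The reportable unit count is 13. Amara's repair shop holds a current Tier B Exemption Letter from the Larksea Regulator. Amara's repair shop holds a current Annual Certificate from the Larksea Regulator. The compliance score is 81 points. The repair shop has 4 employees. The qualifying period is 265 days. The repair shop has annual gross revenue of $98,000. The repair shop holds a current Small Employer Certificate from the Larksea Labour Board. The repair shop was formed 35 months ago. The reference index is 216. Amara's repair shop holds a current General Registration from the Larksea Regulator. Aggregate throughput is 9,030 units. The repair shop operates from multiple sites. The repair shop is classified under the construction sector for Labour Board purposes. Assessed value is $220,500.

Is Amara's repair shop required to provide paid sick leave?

All of (a)'s requirements are met (annual gross revenue is $98,000, under the $108,000 limit; assessed value is $220,500, below the $249,500 limit). But: (e) operates against (a): aggregate throughput is 9,030 units, meeting the 8,560 units threshold. Exception (a) does not apply.
Exception (b) does not apply: the business's age is 35 months, not below 34 months.
Exception (c) fails — the Category E Notice is not current.
Exception (d) is satisfied on its face — the employer's headcount is 4, less than the 5 limit; the compliance score is 81 points, below the 92 points limit. However, paragraphs (h)–(n) must be considered: (h) operates against (d): a current Schedule 5 Clearance is held. (i) would limit (h) — at least one employee exceeds 30 hours/week — but (j) sets (i) aside: (j) operates against (i): a current Annual Certificate is held. (k) applies (the reference index is 216, less than the 252 limit), but is itself disapplied by (l): (l) is engaged — the qualifying period is 265 days, less than the 270 days limit. (m) would limit (l) — the reportable unit count is 13, under the 14 limit — but (n) sets (m) aside: (n) operates — a current Tier B Exemption Letter is held. Exception (d) does not apply.
No exception applies. The general rule governs.

Yes — Amara's repair shop must provide paid sick leave.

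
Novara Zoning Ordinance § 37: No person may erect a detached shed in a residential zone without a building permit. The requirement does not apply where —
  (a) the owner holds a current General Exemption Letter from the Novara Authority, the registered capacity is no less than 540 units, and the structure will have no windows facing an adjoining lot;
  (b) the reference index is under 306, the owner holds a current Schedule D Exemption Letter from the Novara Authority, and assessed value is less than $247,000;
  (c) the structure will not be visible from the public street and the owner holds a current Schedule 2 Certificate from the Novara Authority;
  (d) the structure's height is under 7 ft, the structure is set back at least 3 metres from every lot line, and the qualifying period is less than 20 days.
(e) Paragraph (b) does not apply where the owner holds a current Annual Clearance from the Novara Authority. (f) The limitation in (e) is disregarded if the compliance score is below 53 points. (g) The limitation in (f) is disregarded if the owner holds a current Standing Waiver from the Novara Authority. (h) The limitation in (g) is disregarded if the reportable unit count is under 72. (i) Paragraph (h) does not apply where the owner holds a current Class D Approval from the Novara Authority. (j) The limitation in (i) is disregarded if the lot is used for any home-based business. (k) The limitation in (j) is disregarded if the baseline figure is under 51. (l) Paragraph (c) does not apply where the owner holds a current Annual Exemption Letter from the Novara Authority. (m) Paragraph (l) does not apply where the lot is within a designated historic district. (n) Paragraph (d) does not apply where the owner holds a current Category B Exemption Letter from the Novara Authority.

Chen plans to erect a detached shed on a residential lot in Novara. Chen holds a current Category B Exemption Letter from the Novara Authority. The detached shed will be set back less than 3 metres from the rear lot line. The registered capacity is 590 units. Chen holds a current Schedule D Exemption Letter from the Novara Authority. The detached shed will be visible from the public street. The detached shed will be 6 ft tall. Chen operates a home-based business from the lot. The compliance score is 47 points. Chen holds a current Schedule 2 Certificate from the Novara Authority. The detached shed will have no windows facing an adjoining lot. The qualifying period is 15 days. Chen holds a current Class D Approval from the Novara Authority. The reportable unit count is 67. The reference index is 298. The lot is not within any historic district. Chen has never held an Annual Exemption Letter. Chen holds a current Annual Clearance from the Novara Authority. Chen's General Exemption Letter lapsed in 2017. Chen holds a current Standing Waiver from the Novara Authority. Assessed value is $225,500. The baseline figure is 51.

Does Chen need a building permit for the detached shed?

Exception (a) does not apply: there is no General Exemption Letter in force.
Exception (b) is satisfied on its face — the reference index is 298, under the 306 limit; a current Schedule D Exemption Letter is held; assessed value is $225,500, less than the $247,000 limit. Under paragraphs (e)–(k): (e) would limit (b) — a current Annual Clearance is held — but (f) sets (e) aside: (f) operates against (e): the compliance score is 47 points, below the 53 points limit. (g) is engaged (a current Standing Waiver is held), but yields to (h): (h) is engaged — the reportable unit count is 67, under the 72 limit. (i) operates (a current Class D Approval is held), but is overridden by (j): (j) operates against (i): a home-based business operates on the lot. (k) is not triggered (the baseline figure is 51, not under 51), so (j) stands. Exception (b) stands.
Exception (c) fails — the structure will be visible from the street.
Exception (d) requires that the structure is set back at least 3 metres from every lot line; but the rear setback is under 3 m, so (d) is unavailable.

No — exception (b) applies; Chen does not need a building permit.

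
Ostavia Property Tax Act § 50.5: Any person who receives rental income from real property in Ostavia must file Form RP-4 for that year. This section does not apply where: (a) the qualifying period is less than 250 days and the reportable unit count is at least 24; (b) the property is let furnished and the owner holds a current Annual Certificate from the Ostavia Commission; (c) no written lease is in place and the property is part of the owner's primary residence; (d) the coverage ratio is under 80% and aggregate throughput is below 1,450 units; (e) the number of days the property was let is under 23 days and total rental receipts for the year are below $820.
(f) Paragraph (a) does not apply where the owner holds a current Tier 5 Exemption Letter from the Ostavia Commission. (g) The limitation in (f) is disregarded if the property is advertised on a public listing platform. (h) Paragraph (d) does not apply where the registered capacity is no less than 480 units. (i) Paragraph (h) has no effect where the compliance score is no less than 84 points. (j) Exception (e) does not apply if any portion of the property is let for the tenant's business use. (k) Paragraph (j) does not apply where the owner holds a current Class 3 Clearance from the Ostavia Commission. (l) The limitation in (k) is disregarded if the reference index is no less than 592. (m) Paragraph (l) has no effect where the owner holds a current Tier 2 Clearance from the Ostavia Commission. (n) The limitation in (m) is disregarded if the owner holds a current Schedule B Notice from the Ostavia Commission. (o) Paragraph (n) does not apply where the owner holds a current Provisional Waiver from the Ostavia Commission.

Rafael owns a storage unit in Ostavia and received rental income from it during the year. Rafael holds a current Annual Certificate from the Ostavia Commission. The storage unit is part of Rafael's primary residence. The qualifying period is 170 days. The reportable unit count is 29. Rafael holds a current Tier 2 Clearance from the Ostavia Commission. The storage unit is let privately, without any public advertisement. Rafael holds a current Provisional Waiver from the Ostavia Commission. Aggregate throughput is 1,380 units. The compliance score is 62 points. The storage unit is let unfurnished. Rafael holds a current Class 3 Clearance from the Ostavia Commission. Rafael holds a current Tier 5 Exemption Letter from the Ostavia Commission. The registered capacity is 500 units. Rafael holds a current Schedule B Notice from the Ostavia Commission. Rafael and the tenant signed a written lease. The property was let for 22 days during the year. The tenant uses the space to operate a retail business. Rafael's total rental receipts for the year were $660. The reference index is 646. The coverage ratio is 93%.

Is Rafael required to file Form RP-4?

All of (a)'s requirements are met (the qualifying period is 170 days, less than the 250 days limit; the reportable unit count is 29, meeting the 24 threshold). However, paragraphs (f)–(g) must be considered: (f) operates — a current Tier 5 Exemption Letter is held. (g), which would lift (f), does not operate here — the property is let privately without advertisement. So (a) is unavailable.
Exception (b) does not apply: the property is let unfurnished.
Exception (c) does not apply: a written lease is in place.
Exception (d) fails — the coverage ratio is 93%, not under 80%.
Exception (e) is satisfied on its face — the number of days the property was let is 22 days, under the 23 days limit; total rental receipts for the year are $660, below the $820 limit. Considering the limiting provisions: (j) operates (the space is let for business use), but is overridden by (k): (k) operates against (j): a current Class 3 Clearance is held. (l) would limit (k) — the reference index is 646, meeting the 592 threshold — but (m) sets (l) aside: (m) operates against (l): a current Tier 2 Clearance is held. (n) would limit (m) — a current Schedule B Notice is held — but (o) sets (n) aside: (o) operates — a current Provisional Waiver is held. So (e) applies.

No — exception (e) applies; Rafael is not required to file Form RP-4.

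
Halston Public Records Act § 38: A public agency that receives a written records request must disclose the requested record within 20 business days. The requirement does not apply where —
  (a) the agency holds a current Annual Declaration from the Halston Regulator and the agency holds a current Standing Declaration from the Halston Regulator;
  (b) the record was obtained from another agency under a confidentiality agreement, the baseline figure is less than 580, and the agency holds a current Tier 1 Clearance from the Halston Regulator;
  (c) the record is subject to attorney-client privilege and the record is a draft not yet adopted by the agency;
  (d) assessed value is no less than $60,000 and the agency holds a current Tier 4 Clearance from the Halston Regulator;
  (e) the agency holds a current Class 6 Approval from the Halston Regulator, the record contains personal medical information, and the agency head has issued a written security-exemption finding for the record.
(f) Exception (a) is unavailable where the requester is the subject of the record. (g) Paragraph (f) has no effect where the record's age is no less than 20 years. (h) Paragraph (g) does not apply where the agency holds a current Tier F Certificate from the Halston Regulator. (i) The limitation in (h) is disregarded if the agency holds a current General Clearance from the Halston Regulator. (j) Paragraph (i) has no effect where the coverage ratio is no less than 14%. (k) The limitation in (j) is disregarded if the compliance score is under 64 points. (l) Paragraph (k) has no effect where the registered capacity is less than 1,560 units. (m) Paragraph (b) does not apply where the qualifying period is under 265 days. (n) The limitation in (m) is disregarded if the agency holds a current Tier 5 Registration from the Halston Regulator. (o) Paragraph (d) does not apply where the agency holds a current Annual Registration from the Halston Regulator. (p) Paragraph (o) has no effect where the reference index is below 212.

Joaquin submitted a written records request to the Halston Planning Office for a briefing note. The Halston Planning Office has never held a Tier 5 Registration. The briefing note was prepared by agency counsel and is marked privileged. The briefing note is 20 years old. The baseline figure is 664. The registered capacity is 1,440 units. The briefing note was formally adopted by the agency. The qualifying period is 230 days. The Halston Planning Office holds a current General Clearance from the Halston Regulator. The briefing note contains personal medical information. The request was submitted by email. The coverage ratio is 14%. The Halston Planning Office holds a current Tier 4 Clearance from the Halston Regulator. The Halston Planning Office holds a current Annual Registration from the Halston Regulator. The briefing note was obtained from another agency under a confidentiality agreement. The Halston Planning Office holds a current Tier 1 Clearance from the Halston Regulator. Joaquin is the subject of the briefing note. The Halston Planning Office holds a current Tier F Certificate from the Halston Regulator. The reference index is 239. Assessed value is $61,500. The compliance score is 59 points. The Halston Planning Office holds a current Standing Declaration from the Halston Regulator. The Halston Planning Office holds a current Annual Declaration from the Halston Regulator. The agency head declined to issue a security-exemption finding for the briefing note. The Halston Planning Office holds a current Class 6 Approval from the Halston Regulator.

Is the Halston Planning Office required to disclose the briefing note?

Exception (a): a current Annual Declaration is held; a current Standing Declaration is held — every condition holds. But applying paragraphs (f)–(l): (f) operates against (a): Joaquin is the subject of the briefing note. (g) would limit (f) — the record's age is 20 years, meeting the 20 years threshold — but (h) sets (g) aside: (h) operates against (g): a current Tier F Certificate is held. (i) would limit (h) — a current General Clearance is held — but (j) sets (i) aside: (j) operates against (i): the coverage ratio is 14%, meeting the 14% threshold. (k) is engaged (the compliance score is 59 points, under the 64 points limit), but yields to (l): (l) operates — the registered capacity is 1,440 units, less than the 1,560 units limit. So (a) is unavailable.
Exception (b) does not apply: the baseline figure is 664, not less than 580.
Exception (c) fails — the briefing note has been formally adopted.
Exception (d) is satisfied on its face — assessed value is $61,500, meeting the $60,000 threshold; a current Tier 4 Clearance is held. However, paragraphs (o)–(p) must be considered: (o) is triggered — a current Annual Registration is held. (p), which would lift (o), is not engaged — the reference index is 239, not below 212. Exception (d) does not apply.
Exception (e) does not apply: the agency head declined to issue a security-exemption finding.
Every exception is unavailable, so the rule governs.

Yes — the Halston Planning Office must disclose the briefing note.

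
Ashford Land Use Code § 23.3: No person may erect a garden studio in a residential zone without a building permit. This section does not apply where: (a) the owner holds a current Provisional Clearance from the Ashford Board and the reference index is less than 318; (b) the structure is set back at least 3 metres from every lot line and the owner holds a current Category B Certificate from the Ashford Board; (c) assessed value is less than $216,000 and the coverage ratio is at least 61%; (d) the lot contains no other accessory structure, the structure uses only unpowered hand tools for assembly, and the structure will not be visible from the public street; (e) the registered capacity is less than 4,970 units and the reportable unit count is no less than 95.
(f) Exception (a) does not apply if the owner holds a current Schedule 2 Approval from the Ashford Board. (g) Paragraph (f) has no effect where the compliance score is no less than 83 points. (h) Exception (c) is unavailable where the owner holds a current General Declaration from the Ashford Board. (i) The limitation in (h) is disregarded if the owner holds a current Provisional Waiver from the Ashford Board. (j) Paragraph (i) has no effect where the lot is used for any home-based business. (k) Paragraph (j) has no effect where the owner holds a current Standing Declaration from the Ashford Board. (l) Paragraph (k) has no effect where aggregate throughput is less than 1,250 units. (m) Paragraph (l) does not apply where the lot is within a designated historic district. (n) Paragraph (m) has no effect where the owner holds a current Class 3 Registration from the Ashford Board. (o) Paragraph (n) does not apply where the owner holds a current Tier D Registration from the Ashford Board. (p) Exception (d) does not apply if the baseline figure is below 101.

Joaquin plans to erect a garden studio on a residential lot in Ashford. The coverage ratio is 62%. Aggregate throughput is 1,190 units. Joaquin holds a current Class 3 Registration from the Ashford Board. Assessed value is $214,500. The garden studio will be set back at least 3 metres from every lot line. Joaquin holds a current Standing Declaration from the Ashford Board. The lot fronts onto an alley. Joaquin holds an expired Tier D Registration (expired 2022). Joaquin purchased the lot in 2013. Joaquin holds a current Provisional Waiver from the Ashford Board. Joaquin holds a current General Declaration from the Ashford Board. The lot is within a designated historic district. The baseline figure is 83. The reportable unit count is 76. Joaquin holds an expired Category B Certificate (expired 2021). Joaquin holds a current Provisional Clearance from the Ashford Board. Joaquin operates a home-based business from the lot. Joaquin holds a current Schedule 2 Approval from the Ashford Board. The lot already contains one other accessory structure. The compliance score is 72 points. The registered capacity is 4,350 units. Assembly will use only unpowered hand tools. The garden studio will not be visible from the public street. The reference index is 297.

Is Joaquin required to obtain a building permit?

Yes — Joaquin must obtain a building permit.

Exception (a)'s conditions are all satisfied: a current Provisional Clearance is held; the reference index is 297, less than the 318 limit. But applying paragraphs (f)–(g): (f) operates — a current Schedule 2 Approval is held. (g), which would lift (f), does not operate here — the compliance score is 72 points, short of 83 points. (a) is therefore removed.
Exception (b) requires that the owner holds a current Category B Certificate from the Ashford Board; but there is no Category B Certificate in force, so (b) is unavailable.
Exception (c): assessed value is $214,500, less than the $216,000 limit; the coverage ratio is 62%, meeting the 61% threshold — every condition holds. But: (h) operates against (c): a current General Declaration is held. (i) applies (a current Provisional Waiver is held), but is set aside by (j): (j) operates against (i): a home-based business operates on the lot. (k) is engaged (a current Standing Declaration is held), but is overridden by (l): (l) operates against (k): aggregate throughput is 1,190 units, less than the 1,250 units limit. (m) would limit (l) — the lot is in a historic district — but (n) sets (m) aside: (n) operates — a current Class 3 Registration is held. (o), which would lift (n), is inapplicable — the Tier D Registration is not current. So (c) is unavailable.
Exception (d) fails — the lot already has another accessory structure.
Exception (e) fails — the reportable unit count is 76, short of 95.
Every exception is unavailable, so the rule governs.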